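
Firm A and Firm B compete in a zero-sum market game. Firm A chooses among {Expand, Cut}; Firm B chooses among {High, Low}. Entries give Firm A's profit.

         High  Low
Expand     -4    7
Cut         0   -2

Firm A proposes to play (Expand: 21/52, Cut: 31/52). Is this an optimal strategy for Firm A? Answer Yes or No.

No

Against High this mix gives (21/52)·(-4) + (31/52)·0 = -21/13.
Against Low this mix gives (21/52)·7 + (31/52)·(-2) = 85/52.
Firm B will play High, holding Firm A to -21/13. Shifting weight toward the row that does better against High would raise this floor (the equalizing mix achieves -8/13 against both High and Low), so the proposed strategy is not optimal.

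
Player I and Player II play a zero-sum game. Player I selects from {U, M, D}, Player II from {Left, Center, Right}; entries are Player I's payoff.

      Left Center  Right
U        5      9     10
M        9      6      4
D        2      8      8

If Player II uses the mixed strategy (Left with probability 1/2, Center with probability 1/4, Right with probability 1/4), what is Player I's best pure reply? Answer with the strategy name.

Expected payoff of U: (1/2)·5 + (1/4)·9 + (1/4)·10 = 29/4.
Expected payoff of M: (1/2)·9 + (1/4)·6 + (1/4)·4 = 7.
Expected payoff of D: (1/2)·2 + (1/4)·8 + (1/4)·8 = 5.
The largest is 29/4, so Player I's best response is U.

U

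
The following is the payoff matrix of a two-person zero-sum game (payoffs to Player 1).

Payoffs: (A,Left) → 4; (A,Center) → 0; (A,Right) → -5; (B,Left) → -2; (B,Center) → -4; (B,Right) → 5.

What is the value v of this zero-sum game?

-10/7

Row minima: A → -5, B → -4; maximin = -4.
Column maxima: Left → 4, Center → 0, Right → 5; minimax = 0.
-4 ≠ 0, so there is no saddle point; optimal play is mixed.
Left is strictly dominated by Center (it gives Player 1 strictly more in every row), so Player 2 never plays it.
On the remaining 2×2 (A, B vs Center, Right):
Let Player 1 play A with probability p. Expected payoff against Center: 0p + (-4)(1−p) = 4p − 4; against Right: (-5)p + 5(1−p) = −10p + 5.
Setting these equal: 4p − 4 = −10p + 5 ⇒ 14p = 9 ⇒ p = 9/14, and the value is (4)·(9/14) − 4 = -10/7.
For Player 2: with q = P(Center), equating A's and B's payoffs gives 5q − 5 = −9q + 5 ⇒ q = 5/7.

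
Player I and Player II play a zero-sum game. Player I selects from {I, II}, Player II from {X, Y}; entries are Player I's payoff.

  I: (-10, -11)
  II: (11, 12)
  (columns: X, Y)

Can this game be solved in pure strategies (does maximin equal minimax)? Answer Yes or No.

Yes

Row minima: I → -11, II → 11; maximin = 11.
Column maxima: X → 11, Y → 12; minimax = 11.
maximin = minimax = 11, so a saddle point exists.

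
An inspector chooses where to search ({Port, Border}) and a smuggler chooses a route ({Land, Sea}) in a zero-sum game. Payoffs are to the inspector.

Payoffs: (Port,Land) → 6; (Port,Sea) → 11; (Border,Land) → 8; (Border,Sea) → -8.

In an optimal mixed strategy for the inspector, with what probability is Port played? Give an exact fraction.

Row minima: Port → 6, Border → -8; maximin = 6.
Column maxima: Land → 8, Sea → 11; minimax = 8.
6 ≠ 8, so there is no saddle point; optimal play is mixed.
Let the inspector play Port with probability p. Expected payoff against Land: 6p + 8(1−p) = −2p + 8; against Sea: 11p + (-8)(1−p) = 19p − 8.
Setting these equal: −2p + 8 = 19p − 8 ⇒ −21p = -16 ⇒ p = 16/21, and the value is (-2)·(16/21) + 8 = 136/21.
For the smuggler: with q = P(Land), equating Port's and Border's payoffs gives −5q + 11 = 16q − 8 ⇒ q = 19/21.

16/21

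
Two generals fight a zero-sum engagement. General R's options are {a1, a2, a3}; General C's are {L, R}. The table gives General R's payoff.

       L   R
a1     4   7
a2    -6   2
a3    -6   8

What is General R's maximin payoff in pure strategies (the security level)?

4

Row minima: a1 → 4, a2 → -6, a3 → -6.
The best of these is 4.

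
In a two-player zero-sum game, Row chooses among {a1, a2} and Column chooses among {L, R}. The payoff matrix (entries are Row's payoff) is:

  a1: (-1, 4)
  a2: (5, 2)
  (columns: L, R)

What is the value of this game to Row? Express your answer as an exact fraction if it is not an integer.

Row minima: a1 → -1, a2 → 2; maximin = 2.
Column maxima: L → 5, R → 4; minimax = 4.
2 ≠ 4, so there is no saddle point; optimal play is mixed.
Let Row play a1 with probability p. Expected payoff against L: (-1)p + 5(1−p) = −6p + 5; against R: 4p + 2(1−p) = 2p + 2.
Setting these equal: −6p + 5 = 2p + 2 ⇒ −8p = -3 ⇒ p = 3/8, and the value is (-6)·(3/8) + 5 = 11/4.
For Column: with q = P(L), equating a1's and a2's payoffs gives −5q + 4 = 3q + 2 ⇒ q = 1/4.

11/4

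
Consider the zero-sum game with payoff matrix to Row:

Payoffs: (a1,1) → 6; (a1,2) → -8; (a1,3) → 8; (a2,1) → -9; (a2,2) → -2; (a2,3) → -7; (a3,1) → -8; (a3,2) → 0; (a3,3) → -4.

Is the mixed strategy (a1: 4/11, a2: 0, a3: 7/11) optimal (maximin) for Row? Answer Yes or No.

Yes

Against 1 this mix gives (4/11)·6 + (7/11)·(-8) = -32/11.
Against 2 this mix gives (4/11)·(-8) + (7/11)·0 = -32/11.
Against 3 this mix gives (4/11)·8 + (7/11)·(-4) = 4/11.
All of Column's active replies (1, 2) yield -32/11, and no column does worse for Row. The mix makes Column indifferent and guarantees -32/11, so it is optimal.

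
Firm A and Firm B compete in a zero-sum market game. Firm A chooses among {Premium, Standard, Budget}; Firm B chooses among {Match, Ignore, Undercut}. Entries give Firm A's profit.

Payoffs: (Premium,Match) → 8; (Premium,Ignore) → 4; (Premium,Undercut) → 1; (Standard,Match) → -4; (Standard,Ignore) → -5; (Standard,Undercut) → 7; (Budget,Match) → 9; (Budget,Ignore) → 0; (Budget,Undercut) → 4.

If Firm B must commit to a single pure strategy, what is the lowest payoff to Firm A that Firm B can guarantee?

4

Column maxima: Match → 9, Ignore → 4, Undercut → 7.
The smallest of these is 4.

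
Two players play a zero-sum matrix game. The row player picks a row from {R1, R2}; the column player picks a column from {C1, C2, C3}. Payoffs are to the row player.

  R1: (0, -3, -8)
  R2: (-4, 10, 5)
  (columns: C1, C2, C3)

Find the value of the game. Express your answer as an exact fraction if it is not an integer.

-32/17

Row minima: R1 → -8, R2 → -4; maximin = -4.
Column maxima: C1 → 0, C2 → 10, C3 → 5; minimax = 0.
-4 ≠ 0, so there is no saddle point; optimal play is mixed.
C2 is strictly dominated by C3 (it gives the row player strictly more in every row), so the column player never plays it.
On the remaining 2×2 (R1, R2 vs C1, C3):
Let the row player play R1 with probability p. Expected payoff against C1: 0p + (-4)(1−p) = 4p − 4; against C3: (-8)p + 5(1−p) = −13p + 5.
Setting these equal: 4p − 4 = −13p + 5 ⇒ 17p = 9 ⇒ p = 9/17, and the value is (4)·(9/17) − 4 = -32/17.
For the column player: with q = P(C1), equating R1's and R2's payoffs gives 8q − 8 = −9q + 5 ⇒ q = 13/17.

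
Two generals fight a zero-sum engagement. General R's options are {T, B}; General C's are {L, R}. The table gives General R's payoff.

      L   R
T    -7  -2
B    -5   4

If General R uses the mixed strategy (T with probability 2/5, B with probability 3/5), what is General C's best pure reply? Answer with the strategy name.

If General C plays L, General R's expected payoff is (2/5)·(-7) + (3/5)·(-5) = -29/5.
If General C plays R, General R's expected payoff is (2/5)·(-2) + (3/5)·4 = 8/5.
General C minimizes General R's payoff; the smallest is -29/5, so the best response is L.

L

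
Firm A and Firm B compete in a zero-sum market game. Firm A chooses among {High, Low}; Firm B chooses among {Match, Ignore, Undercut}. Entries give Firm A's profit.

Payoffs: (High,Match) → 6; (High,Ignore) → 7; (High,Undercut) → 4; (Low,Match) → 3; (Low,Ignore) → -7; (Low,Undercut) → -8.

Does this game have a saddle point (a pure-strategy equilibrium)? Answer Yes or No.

Row minima: High → 4, Low → -8; maximin = 4.
Column maxima: Match → 6, Ignore → 7, Undercut → 4; minimax = 4.
maximin = minimax = 4, so a saddle point exists.

Yes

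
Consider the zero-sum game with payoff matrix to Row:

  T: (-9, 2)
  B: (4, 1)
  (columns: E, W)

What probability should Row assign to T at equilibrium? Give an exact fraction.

Row minima: T → -9, B → 1; maximin = 1.
Column maxima: E → 4, W → 2; minimax = 2.
1 ≠ 2, so there is no saddle point; optimal play is mixed.
Let Row play T with probability p. Expected payoff against E: (-9)p + 4(1−p) = −13p + 4; against W: 2p + 1(1−p) = p + 1.
Setting these equal: −13p + 4 = p + 1 ⇒ −14p = -3 ⇒ p = 3/14, and the value is (-13)·(3/14) + 4 = 17/14.
For Column: with q = P(E), equating T's and B's payoffs gives −11q + 2 = 3q + 1 ⇒ q = 1/14.

3/14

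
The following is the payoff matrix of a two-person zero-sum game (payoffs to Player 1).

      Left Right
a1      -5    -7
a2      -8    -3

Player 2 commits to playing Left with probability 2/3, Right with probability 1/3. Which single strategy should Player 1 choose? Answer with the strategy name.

Expected payoff of a1: (2/3)·(-5) + (1/3)·(-7) = -17/3.
Expected payoff of a2: (2/3)·(-8) + (1/3)·(-3) = -19/3.
The largest is -17/3, so Player 1's best response is a1.

a1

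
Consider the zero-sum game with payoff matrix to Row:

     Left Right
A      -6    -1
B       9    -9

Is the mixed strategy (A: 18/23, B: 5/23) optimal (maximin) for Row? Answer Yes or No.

Against Left this mix gives (18/23)·(-6) + (5/23)·9 = -63/23.
Against Right this mix gives (18/23)·(-1) + (5/23)·(-9) = -63/23.
All of Column's active replies (Left, Right) yield -63/23, and no column does worse for Row. The mix makes Column indifferent and guarantees -63/23, so it is optimal.

Yes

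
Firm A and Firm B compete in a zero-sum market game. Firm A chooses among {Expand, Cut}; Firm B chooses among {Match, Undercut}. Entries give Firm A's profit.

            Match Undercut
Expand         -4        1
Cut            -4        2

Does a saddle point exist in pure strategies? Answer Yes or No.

Row minima: Expand → -4, Cut → -4; maximin = -4.
Column maxima: Match → -4, Undercut → 2; minimax = -4.
maximin = minimax = -4, so a saddle point exists.

Yes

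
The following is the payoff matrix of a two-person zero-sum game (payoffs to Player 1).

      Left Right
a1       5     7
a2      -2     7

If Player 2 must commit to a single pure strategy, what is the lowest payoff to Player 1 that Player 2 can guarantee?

5

Column maxima: Left → 5, Right → 7.
The smallest of these is 5.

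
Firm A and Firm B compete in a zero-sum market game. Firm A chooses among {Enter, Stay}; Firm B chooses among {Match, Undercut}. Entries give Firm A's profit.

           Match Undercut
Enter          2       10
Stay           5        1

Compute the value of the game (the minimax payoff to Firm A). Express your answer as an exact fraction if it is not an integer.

Row minima: Enter → 2, Stay → 1; maximin = 2.
Column maxima: Match → 5, Undercut → 10; minimax = 5.
2 ≠ 5, so there is no saddle point; optimal play is mixed.
Let Firm A play Enter with probability p. Expected payoff against Match: 2p + 5(1−p) = −3p + 5; against Undercut: 10p + 1(1−p) = 9p + 1.
Setting these equal: −3p + 5 = 9p + 1 ⇒ −12p = -4 ⇒ p = 1/3, and the value is (-3)·(1/3) + 5 = 4.
For Firm B: with q = P(Match), equating Enter's and Stay's payoffs gives −8q + 10 = 4q + 1 ⇒ q = 3/4.

4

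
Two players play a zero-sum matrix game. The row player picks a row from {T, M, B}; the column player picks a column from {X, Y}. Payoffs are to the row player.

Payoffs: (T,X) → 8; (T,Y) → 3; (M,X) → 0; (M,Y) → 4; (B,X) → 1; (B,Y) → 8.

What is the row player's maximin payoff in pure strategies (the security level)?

Row minima: T → 3, M → 0, B → 1.
The best of these is 3.

3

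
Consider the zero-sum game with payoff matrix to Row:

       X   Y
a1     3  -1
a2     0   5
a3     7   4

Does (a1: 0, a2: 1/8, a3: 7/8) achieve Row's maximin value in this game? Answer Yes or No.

Against X this mix gives (1/8)·0 + (7/8)·7 = 49/8.
Against Y this mix gives (1/8)·5 + (7/8)·4 = 33/8.
Column will play Y, holding Row to 33/8. Shifting weight toward the row that does better against Y would raise this floor (the equalizing mix achieves 35/8 against both Y and X), so the proposed strategy is not optimal.

No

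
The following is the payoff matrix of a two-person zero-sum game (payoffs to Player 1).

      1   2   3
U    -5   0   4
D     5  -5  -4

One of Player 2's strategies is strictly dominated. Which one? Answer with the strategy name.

2 holds Player 1's payoff strictly below 3 in every row: 0 < 4, -5 < -4.
So 3 is strictly dominated for Player 2.

3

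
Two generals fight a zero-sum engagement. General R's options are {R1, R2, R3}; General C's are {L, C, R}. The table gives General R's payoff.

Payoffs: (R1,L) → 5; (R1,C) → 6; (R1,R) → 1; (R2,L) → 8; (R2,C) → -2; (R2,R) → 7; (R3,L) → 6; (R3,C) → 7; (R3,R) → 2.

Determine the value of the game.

Row minima: R1 → 1, R2 → -2, R3 → 2; maximin = 2.
Column maxima: L → 8, C → 7, R → 7; minimax = 7.
2 ≠ 7, so there is no saddle point; optimal play is mixed.
R1 is strictly dominated by R3, so General R never plays it.
L is strictly dominated by R (it gives General R strictly more in every row), so General C never plays it.
On the remaining 2×2 (R2, R3 vs C, R):
Let General R play R2 with probability p. Expected payoff against C: (-2)p + 7(1−p) = −9p + 7; against R: 7p + 2(1−p) = 5p + 2.
Setting these equal: −9p + 7 = 5p + 2 ⇒ −14p = -5 ⇒ p = 5/14, and the value is (-9)·(5/14) + 7 = 53/14.
For General C: with q = P(C), equating R2's and R3's payoffs gives −9q + 7 = 5q + 2 ⇒ q = 5/14.

53/14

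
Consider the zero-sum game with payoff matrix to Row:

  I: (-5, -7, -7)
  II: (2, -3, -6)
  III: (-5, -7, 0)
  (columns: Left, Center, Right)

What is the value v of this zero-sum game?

Row minima: I → -7, II → -6, III → -7; maximin = -6.
Column maxima: Left → 2, Center → -3, Right → 0; minimax = -3.
-6 ≠ -3, so there is no saddle point; optimal play is mixed.
I is strictly dominated by II, so Row never plays it.
Left is strictly dominated by Center (it gives Row strictly more in every row), so Column never plays it.
On the remaining 2×2 (II, III vs Center, Right):
Let Row play II with probability p. Expected payoff against Center: (-3)p + (-7)(1−p) = 4p − 7; against Right: (-6)p + 0(1−p) = −6p.
Setting these equal: 4p − 7 = −6p ⇒ 10p = 7 ⇒ p = 7/10, and the value is (4)·(7/10) − 7 = -21/5.
For Column: with q = P(Center), equating II's and III's payoffs gives 3q − 6 = −7q ⇒ q = 3/5.

-21/5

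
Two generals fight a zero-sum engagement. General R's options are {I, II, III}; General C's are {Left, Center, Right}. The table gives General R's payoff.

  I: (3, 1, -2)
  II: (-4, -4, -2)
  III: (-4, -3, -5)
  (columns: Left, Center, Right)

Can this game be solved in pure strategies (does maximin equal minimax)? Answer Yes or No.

Row minima: I → -2, II → -4, III → -5; maximin = -2.
Column maxima: Left → 3, Center → 1, Right → -2; minimax = -2.
maximin = minimax = -2, so a saddle point exists.

Yes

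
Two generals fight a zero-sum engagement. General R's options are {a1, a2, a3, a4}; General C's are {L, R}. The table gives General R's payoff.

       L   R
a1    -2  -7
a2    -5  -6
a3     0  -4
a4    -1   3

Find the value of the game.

Row minima: a1 → -7, a2 → -6, a3 → -4, a4 → -1; maximin = -1.
Column maxima: L → 0, R → 3; minimax = 0.
-1 ≠ 0, so there is no saddle point; optimal play is mixed.
a1 is strictly dominated by a3, so General R never plays it.
a2 is strictly dominated by a3, so General R never plays it.
On the remaining 2×2 (a3, a4 vs L, R):
Let General R play a3 with probability p. Expected payoff against L: 0p + (-1)(1−p) = p − 1; against R: (-4)p + 3(1−p) = −7p + 3.
Setting these equal: p − 1 = −7p + 3 ⇒ 8p = 4 ⇒ p = 1/2, and the value is (1)·(1/2) − 1 = -1/2.
For General C: with q = P(L), equating a3's and a4's payoffs gives 4q − 4 = −4q + 3 ⇒ q = 7/8.

-1/2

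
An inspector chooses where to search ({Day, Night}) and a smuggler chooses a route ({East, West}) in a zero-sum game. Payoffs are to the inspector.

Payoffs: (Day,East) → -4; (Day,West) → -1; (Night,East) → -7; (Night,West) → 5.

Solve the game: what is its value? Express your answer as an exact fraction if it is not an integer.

-4

Row minima: Day → -4, Night → -7; maximin = -4.
Column maxima: East → -4, West → 5; minimax = -4.
Since maximin = minimax = -4, there is a saddle point and the value is -4.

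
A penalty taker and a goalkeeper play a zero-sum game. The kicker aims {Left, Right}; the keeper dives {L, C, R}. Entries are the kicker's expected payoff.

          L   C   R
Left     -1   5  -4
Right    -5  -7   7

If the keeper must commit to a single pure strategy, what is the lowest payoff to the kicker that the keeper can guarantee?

-1

Column maxima: L → -1, C → 5, R → 7.
The smallest of these is -1.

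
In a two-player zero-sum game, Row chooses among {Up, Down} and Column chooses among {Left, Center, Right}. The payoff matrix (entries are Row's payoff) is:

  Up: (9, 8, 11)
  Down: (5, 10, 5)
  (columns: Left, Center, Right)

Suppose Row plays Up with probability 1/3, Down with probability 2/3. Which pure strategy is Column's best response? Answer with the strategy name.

If Column plays Left, Row's expected payoff is (1/3)·9 + (2/3)·5 = 19/3.
If Column plays Center, Row's expected payoff is (1/3)·8 + (2/3)·10 = 28/3.
If Column plays Right, Row's expected payoff is (1/3)·11 + (2/3)·5 = 7.
Column minimizes Row's payoff; the smallest is 19/3, so the best response is Left.

Left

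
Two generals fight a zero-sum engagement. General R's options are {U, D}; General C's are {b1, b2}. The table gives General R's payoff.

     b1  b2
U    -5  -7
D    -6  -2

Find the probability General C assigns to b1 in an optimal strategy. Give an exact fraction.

5/6

Row minima: U → -7, D → -6; maximin = -6.
Column maxima: b1 → -5, b2 → -2; minimax = -5.
-6 ≠ -5, so there is no saddle point; optimal play is mixed.
Let General R play U with probability p. Expected payoff against b1: (-5)p + (-6)(1−p) = p − 6; against b2: (-7)p + (-2)(1−p) = −5p − 2.
Setting these equal: p − 6 = −5p − 2 ⇒ 6p = 4 ⇒ p = 2/3, and the value is (1)·(2/3) − 6 = -16/3.
For General C: with q = P(b1), equating U's and D's payoffs gives 2q − 7 = −4q − 2 ⇒ q = 5/6.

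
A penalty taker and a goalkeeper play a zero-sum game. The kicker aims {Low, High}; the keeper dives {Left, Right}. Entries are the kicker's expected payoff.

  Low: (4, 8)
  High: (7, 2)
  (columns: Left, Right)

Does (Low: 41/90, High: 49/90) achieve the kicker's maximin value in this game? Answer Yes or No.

No

Against Left this mix gives (41/90)·4 + (49/90)·7 = 169/30.
Against Right this mix gives (41/90)·8 + (49/90)·2 = 71/15.
The keeper will play Right, holding the kicker to 71/15. Shifting weight toward the row that does better against Right would raise this floor (the equalizing mix achieves 16/3 against both Right and Left), so the proposed strategy is not optimal.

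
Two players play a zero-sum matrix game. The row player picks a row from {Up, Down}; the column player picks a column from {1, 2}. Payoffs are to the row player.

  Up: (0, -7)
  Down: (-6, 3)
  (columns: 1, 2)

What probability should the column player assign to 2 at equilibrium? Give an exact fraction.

3/8

Row minima: Up → -7, Down → -6; maximin = -6.
Column maxima: 1 → 0, 2 → 3; minimax = 0.
-6 ≠ 0, so there is no saddle point; optimal play is mixed.
Let the row player play Up with probability p. Expected payoff against 1: 0p + (-6)(1−p) = 6p − 6; against 2: (-7)p + 3(1−p) = −10p + 3.
Setting these equal: 6p − 6 = −10p + 3 ⇒ 16p = 9 ⇒ p = 9/16, and the value is (6)·(9/16) − 6 = -21/8.
For the column player: with q = P(1), equating Up's and Down's payoffs gives 7q − 7 = −9q + 3 ⇒ q = 5/8.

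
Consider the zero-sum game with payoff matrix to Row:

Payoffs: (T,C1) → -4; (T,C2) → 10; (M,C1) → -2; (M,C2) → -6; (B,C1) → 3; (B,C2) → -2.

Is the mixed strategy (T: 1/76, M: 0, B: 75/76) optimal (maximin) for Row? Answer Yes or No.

No

Against C1 this mix gives (1/76)·(-4) + (75/76)·3 = 221/76.
Against C2 this mix gives (1/76)·10 + (75/76)·(-2) = -35/19.
Column will play C2, holding Row to -35/19. Shifting weight toward the row that does better against C2 would raise this floor (the equalizing mix achieves 22/19 against both C2 and C1), so the proposed strategy is not optimal.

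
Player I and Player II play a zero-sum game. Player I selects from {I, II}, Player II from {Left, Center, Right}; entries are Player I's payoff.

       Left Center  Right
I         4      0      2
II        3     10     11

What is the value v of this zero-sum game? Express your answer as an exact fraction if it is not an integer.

40/11

Row minima: I → 0, II → 3; maximin = 3.
Column maxima: Left → 4, Center → 10, Right → 11; minimax = 4.
3 ≠ 4, so there is no saddle point; optimal play is mixed.
Right is strictly dominated by Center (it gives Player I strictly more in every row), so Player II never plays it.
On the remaining 2×2 (I, II vs Left, Center):
Let Player I play I with probability p. Expected payoff against Left: 4p + 3(1−p) = p + 3; against Center: 0p + 10(1−p) = −10p + 10.
Setting these equal: p + 3 = −10p + 10 ⇒ 11p = 7 ⇒ p = 7/11, and the value is (1)·(7/11) + 3 = 40/11.
For Player II: with q = P(Left), equating I's and II's payoffs gives 4q = −7q + 10 ⇒ q = 10/11.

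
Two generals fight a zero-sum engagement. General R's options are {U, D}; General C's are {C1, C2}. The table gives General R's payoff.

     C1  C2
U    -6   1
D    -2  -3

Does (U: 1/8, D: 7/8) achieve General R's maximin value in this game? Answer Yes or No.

Yes

Against C1 this mix gives (1/8)·(-6) + (7/8)·(-2) = -5/2.
Against C2 this mix gives (1/8)·1 + (7/8)·(-3) = -5/2.
All of General C's active replies (C1, C2) yield -5/2, and no column does worse for General R. The mix makes General C indifferent and guarantees -5/2, so it is optimal.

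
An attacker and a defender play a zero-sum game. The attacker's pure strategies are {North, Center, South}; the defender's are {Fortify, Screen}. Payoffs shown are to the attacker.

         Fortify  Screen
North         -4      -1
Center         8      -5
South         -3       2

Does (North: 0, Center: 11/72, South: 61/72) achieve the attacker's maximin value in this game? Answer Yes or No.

Against Fortify this mix gives (11/72)·8 + (61/72)·(-3) = -95/72.
Against Screen this mix gives (11/72)·(-5) + (61/72)·2 = 67/72.
The defender will play Fortify, holding the attacker to -95/72. Shifting weight toward the row that does better against Fortify would raise this floor (the equalizing mix achieves 1/18 against both Fortify and Screen), so the proposed strategy is not optimal.

No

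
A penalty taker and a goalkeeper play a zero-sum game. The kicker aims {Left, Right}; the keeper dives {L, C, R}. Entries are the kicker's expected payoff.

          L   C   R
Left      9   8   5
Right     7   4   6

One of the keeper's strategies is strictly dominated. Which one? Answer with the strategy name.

C holds the kicker's payoff strictly below L in every row: 8 < 9, 4 < 7.
So L is strictly dominated for the keeper.

L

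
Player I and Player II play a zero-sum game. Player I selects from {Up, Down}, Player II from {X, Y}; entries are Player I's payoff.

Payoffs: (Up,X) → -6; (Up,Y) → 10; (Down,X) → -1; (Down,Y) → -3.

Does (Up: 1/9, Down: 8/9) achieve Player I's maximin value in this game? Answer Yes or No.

Yes

Against X this mix gives (1/9)·(-6) + (8/9)·(-1) = -14/9.
Against Y this mix gives (1/9)·10 + (8/9)·(-3) = -14/9.
All of Player II's active replies (X, Y) yield -14/9, and no column does worse for Player I. The mix makes Player II indifferent and guarantees -14/9, so it is optimal.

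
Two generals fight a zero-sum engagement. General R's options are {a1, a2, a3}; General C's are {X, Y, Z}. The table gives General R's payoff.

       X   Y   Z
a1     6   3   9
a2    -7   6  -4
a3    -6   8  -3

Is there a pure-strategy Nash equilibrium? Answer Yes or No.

Row minima: a1 → 3, a2 → -7, a3 → -6; maximin = 3.
Column maxima: X → 6, Y → 8, Z → 9; minimax = 6.
3 ≠ 6, so no pure-strategy equilibrium exists.

No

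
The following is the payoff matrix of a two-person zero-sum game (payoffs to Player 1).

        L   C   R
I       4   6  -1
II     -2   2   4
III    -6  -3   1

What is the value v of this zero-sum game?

14/11

Row minima: I → -1, II → -2, III → -6; maximin = -1.
Column maxima: L → 4, C → 6, R → 4; minimax = 4.
-1 ≠ 4, so there is no saddle point; optimal play is mixed.
III is strictly dominated by II, so Player 1 never plays it.
C is strictly dominated by L (it gives Player 1 strictly more in every row), so Player 2 never plays it.
On the remaining 2×2 (I, II vs L, R):
Let Player 1 play I with probability p. Expected payoff against L: 4p + (-2)(1−p) = 6p − 2; against R: (-1)p + 4(1−p) = −5p + 4.
Setting these equal: 6p − 2 = −5p + 4 ⇒ 11p = 6 ⇒ p = 6/11, and the value is (6)·(6/11) − 2 = 14/11.
For Player 2: with q = P(L), equating I's and II's payoffs gives 5q − 1 = −6q + 4 ⇒ q = 5/11.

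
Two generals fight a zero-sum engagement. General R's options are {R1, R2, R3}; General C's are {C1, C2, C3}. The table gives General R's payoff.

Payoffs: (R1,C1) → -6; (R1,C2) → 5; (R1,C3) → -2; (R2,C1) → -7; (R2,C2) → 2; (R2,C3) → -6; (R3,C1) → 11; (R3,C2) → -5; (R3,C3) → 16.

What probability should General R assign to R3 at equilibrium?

11/27

Row minima: R1 → -6, R2 → -7, R3 → -5; maximin = -5.
Column maxima: C1 → 11, C2 → 5, C3 → 16; minimax = 5.
-5 ≠ 5, so there is no saddle point; optimal play is mixed.
R2 is strictly dominated by R1, so General R never plays it.
C3 is strictly dominated by C1 (it gives General R strictly more in every row), so General C never plays it.
On the remaining 2×2 (R1, R3 vs C1, C2):
Let General R play R1 with probability p. Expected payoff against C1: (-6)p + 11(1−p) = −17p + 11; against C2: 5p + (-5)(1−p) = 10p − 5.
Setting these equal: −17p + 11 = 10p − 5 ⇒ −27p = -16 ⇒ p = 16/27, and the value is (-17)·(16/27) + 11 = 25/27.
For General C: with q = P(C1), equating R1's and R3's payoffs gives −11q + 5 = 16q − 5 ⇒ q = 10/27.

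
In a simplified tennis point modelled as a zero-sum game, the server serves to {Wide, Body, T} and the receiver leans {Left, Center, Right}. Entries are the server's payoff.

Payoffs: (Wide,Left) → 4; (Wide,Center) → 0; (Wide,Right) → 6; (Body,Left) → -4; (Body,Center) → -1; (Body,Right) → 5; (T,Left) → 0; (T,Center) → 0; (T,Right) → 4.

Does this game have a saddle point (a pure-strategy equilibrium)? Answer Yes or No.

Yes

Row minima: Wide → 0, Body → -4, T → 0; maximin = 0.
Column maxima: Left → 4, Center → 0, Right → 6; minimax = 0.
maximin = minimax = 0, so a saddle point exists.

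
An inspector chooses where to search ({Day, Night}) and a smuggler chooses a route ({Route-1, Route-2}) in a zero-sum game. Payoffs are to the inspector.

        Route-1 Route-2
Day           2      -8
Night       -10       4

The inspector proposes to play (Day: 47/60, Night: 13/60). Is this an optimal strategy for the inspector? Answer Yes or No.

No

Against Route-1 this mix gives (47/60)·2 + (13/60)·(-10) = -3/5.
Against Route-2 this mix gives (47/60)·(-8) + (13/60)·4 = -27/5.
The smuggler will play Route-2, holding the inspector to -27/5. Shifting weight toward the row that does better against Route-2 would raise this floor (the equalizing mix achieves -3 against both Route-2 and Route-1), so the proposed strategy is not optimal.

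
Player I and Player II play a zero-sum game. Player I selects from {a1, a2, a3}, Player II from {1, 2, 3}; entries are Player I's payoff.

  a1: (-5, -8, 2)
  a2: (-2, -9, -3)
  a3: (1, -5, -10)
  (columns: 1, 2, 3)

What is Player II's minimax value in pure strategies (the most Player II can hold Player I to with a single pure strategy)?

Column maxima: 1 → 1, 2 → -5, 3 → 2.
The smallest of these is -5.

-5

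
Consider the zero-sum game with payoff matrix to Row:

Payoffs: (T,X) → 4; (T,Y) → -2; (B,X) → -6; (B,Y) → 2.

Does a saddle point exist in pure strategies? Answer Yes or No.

No

Row minima: T → -2, B → -6; maximin = -2.
Column maxima: X → 4, Y → 2; minimax = 2.
-2 ≠ 2, so no pure-strategy equilibrium exists.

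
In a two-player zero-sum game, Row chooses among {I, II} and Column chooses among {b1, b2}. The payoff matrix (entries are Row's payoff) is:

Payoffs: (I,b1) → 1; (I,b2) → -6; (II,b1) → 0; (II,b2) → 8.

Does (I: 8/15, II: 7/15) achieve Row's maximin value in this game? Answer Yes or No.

Against b1 this mix gives (8/15)·1 + (7/15)·0 = 8/15.
Against b2 this mix gives (8/15)·(-6) + (7/15)·8 = 8/15.
All of Column's active replies (b1, b2) yield 8/15, and no column does worse for Row. The mix makes Column indifferent and guarantees 8/15, so it is optimal.

Yes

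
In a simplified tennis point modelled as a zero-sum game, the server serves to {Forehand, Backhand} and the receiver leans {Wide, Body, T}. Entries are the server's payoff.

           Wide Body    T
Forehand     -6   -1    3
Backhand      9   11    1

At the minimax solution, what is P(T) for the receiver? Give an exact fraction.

Row minima: Forehand → -6, Backhand → 1; maximin = 1.
Column maxima: Wide → 9, Body → 11, T → 3; minimax = 3.
1 ≠ 3, so there is no saddle point; optimal play is mixed.
Body is strictly dominated by Wide (it gives the server strictly more in every row), so the receiver never plays it.
On the remaining 2×2 (Forehand, Backhand vs Wide, T):
Let the server play Forehand with probability p. Expected payoff against Wide: (-6)p + 9(1−p) = −15p + 9; against T: 3p + 1(1−p) = 2p + 1.
Setting these equal: −15p + 9 = 2p + 1 ⇒ −17p = -8 ⇒ p = 8/17, and the value is (-15)·(8/17) + 9 = 33/17.
For the receiver: with q = P(Wide), equating Forehand's and Backhand's payoffs gives −9q + 3 = 8q + 1 ⇒ q = 2/17.

15/17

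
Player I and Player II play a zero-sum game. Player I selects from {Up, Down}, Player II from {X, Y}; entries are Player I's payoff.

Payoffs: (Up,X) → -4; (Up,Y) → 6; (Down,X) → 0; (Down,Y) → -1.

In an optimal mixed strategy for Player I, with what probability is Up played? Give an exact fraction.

1/11

Row minima: Up → -4, Down → -1; maximin = -1.
Column maxima: X → 0, Y → 6; minimax = 0.
-1 ≠ 0, so there is no saddle point; optimal play is mixed.
Let Player I play Up with probability p. Expected payoff against X: (-4)p + 0(1−p) = −4p; against Y: 6p + (-1)(1−p) = 7p − 1.
Setting these equal: −4p = 7p − 1 ⇒ −11p = -1 ⇒ p = 1/11, and the value is (-4)·(1/11) = -4/11.
For Player II: with q = P(X), equating Up's and Down's payoffs gives −10q + 6 = q − 1 ⇒ q = 7/11.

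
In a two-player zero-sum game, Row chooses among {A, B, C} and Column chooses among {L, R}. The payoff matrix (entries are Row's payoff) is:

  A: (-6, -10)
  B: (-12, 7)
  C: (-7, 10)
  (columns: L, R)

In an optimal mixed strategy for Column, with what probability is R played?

1/21

Row minima: A → -10, B → -12, C → -7; maximin = -7.
Column maxima: L → -6, R → 10; minimax = -6.
-7 ≠ -6, so there is no saddle point; optimal play is mixed.
B is strictly dominated by C, so Row never plays it.
On the remaining 2×2 (A, C vs L, R):
Let Row play A with probability p. Expected payoff against L: (-6)p + (-7)(1−p) = p − 7; against R: (-10)p + 10(1−p) = −20p + 10.
Setting these equal: p − 7 = −20p + 10 ⇒ 21p = 17 ⇒ p = 17/21, and the value is (1)·(17/21) − 7 = -130/21.
For Column: with q = P(L), equating A's and C's payoffs gives 4q − 10 = −17q + 10 ⇒ q = 20/21.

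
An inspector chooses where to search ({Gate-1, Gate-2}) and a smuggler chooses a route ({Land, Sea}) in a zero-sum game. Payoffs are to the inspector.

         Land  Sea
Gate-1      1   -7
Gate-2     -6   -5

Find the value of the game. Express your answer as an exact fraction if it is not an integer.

Row minima: Gate-1 → -7, Gate-2 → -6; maximin = -6.
Column maxima: Land → 1, Sea → -5; minimax = -5.
-6 ≠ -5, so there is no saddle point; optimal play is mixed.
Let the inspector play Gate-1 with probability p. Expected payoff against Land: 1p + (-6)(1−p) = 7p − 6; against Sea: (-7)p + (-5)(1−p) = −2p − 5.
Setting these equal: 7p − 6 = −2p − 5 ⇒ 9p = 1 ⇒ p = 1/9, and the value is (7)·(1/9) − 6 = -47/9.
For the smuggler: with q = P(Land), equating Gate-1's and Gate-2's payoffs gives 8q − 7 = −q − 5 ⇒ q = 2/9.

-47/9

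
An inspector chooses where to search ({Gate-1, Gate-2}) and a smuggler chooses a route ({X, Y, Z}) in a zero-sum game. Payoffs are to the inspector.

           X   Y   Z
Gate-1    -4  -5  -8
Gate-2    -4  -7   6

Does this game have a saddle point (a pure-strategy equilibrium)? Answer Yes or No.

No

Row minima: Gate-1 → -8, Gate-2 → -7; maximin = -7.
Column maxima: X → -4, Y → -5, Z → 6; minimax = -5.
-7 ≠ -5, so no pure-strategy equilibrium exists.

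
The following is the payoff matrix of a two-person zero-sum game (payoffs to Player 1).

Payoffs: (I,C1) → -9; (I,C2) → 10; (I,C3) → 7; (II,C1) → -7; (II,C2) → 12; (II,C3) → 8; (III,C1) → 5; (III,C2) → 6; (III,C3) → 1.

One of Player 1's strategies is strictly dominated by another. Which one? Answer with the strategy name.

II gives a strictly higher payoff than I against every column: -7 > -9, 12 > 10, 8 > 7.
So I is strictly dominated and Player 1 never plays it.

I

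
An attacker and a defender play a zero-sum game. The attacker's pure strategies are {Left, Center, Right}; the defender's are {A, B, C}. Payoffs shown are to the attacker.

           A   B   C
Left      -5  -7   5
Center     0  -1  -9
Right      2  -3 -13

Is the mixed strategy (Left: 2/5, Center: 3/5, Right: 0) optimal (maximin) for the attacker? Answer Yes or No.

Against A this mix gives (2/5)·(-5) + (3/5)·0 = -2.
Against B this mix gives (2/5)·(-7) + (3/5)·(-1) = -17/5.
Against C this mix gives (2/5)·5 + (3/5)·(-9) = -17/5.
All of the defender's active replies (B, C) yield -17/5, and no column does worse for the attacker. The mix makes the defender indifferent and guarantees -17/5, so it is optimal.

Yes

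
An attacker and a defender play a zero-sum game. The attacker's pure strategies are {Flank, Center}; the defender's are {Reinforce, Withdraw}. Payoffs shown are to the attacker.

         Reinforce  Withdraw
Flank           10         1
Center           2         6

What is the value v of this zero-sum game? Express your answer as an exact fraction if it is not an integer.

58/13

Row minima: Flank → 1, Center → 2; maximin = 2.
Column maxima: Reinforce → 10, Withdraw → 6; minimax = 6.
2 ≠ 6, so there is no saddle point; optimal play is mixed.
Let the attacker play Flank with probability p. Expected payoff against Reinforce: 10p + 2(1−p) = 8p + 2; against Withdraw: 1p + 6(1−p) = −5p + 6.
Setting these equal: 8p + 2 = −5p + 6 ⇒ 13p = 4 ⇒ p = 4/13, and the value is (8)·(4/13) + 2 = 58/13.
For the defender: with q = P(Reinforce), equating Flank's and Center's payoffs gives 9q + 1 = −4q + 6 ⇒ q = 5/13.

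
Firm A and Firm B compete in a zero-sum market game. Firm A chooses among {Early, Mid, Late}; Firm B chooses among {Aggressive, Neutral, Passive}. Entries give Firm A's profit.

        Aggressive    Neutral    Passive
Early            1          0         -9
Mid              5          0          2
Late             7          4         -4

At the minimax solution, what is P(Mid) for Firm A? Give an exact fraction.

4/5

Row minima: Early → -9, Mid → 0, Late → -4; maximin = 0.
Column maxima: Aggressive → 7, Neutral → 4, Passive → 2; minimax = 2.
0 ≠ 2, so there is no saddle point; optimal play is mixed.
Early is strictly dominated by Late, so Firm A never plays it.
Aggressive is strictly dominated by Neutral (it gives Firm A strictly more in every row), so Firm B never plays it.
On the remaining 2×2 (Mid, Late vs Neutral, Passive):
Let Firm A play Mid with probability p. Expected payoff against Neutral: 0p + 4(1−p) = −4p + 4; against Passive: 2p + (-4)(1−p) = 6p − 4.
Setting these equal: −4p + 4 = 6p − 4 ⇒ −10p = -8 ⇒ p = 4/5, and the value is (-4)·(4/5) + 4 = 4/5.
For Firm B: with q = P(Neutral), equating Mid's and Late's payoffs gives −2q + 2 = 8q − 4 ⇒ q = 3/5.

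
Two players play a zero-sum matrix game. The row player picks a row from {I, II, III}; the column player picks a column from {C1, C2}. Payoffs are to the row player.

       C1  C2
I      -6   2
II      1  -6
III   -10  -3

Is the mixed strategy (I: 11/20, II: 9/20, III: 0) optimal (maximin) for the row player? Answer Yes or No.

Against C1 this mix gives (11/20)·(-6) + (9/20)·1 = -57/20.
Against C2 this mix gives (11/20)·2 + (9/20)·(-6) = -8/5.
The column player will play C1, holding the row player to -57/20. Shifting weight toward the row that does better against C1 would raise this floor (the equalizing mix achieves -34/15 against both C1 and C2), so the proposed strategy is not optimal.

No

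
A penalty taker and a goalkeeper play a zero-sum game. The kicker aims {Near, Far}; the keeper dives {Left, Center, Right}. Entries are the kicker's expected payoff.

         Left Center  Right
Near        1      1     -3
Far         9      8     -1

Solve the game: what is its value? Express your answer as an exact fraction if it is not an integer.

Row minima: Near → -3, Far → -1; maximin = -1.
Column maxima: Left → 9, Center → 8, Right → -1; minimax = -1.
Since maximin = minimax = -1, there is a saddle point and the value is -1.

-1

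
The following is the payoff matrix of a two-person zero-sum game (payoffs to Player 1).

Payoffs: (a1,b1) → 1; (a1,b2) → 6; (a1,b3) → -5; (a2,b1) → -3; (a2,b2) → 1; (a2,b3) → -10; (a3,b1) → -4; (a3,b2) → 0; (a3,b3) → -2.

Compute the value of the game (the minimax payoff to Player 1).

-11/4

Row minima: a1 → -5, a2 → -10, a3 → -4; maximin = -4.
Column maxima: b1 → 1, b2 → 6, b3 → -2; minimax = -2.
-4 ≠ -2, so there is no saddle point; optimal play is mixed.
a2 is strictly dominated by a1, so Player 1 never plays it.
b2 is strictly dominated by b1 (it gives Player 1 strictly more in every row), so Player 2 never plays it.
On the remaining 2×2 (a1, a3 vs b1, b3):
Let Player 1 play a1 with probability p. Expected payoff against b1: 1p + (-4)(1−p) = 5p − 4; against b3: (-5)p + (-2)(1−p) = −3p − 2.
Setting these equal: 5p − 4 = −3p − 2 ⇒ 8p = 2 ⇒ p = 1/4, and the value is (5)·(1/4) − 4 = -11/4.
For Player 2: with q = P(b1), equating a1's and a3's payoffs gives 6q − 5 = −2q − 2 ⇒ q = 3/8.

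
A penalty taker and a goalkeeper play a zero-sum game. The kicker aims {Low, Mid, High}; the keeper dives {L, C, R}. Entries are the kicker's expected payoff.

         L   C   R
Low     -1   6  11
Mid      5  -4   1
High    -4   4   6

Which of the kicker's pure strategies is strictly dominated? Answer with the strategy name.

Low gives a strictly higher payoff than High against every column: -1 > -4, 6 > 4, 11 > 6.
So High is strictly dominated and the kicker never plays it.

High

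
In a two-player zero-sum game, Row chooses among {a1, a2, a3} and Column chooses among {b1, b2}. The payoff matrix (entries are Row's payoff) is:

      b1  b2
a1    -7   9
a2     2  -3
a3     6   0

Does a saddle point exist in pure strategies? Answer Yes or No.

Row minima: a1 → -7, a2 → -3, a3 → 0; maximin = 0.
Column maxima: b1 → 6, b2 → 9; minimax = 6.
0 ≠ 6, so no pure-strategy equilibrium exists.

No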